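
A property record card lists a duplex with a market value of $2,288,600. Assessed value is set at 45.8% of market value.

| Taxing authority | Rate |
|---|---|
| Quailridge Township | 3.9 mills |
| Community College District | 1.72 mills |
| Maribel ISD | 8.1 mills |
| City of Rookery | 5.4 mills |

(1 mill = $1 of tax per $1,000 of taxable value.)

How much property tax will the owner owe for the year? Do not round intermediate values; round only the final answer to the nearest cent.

$20,041.18

Assessed value = $2,288,600 × 0.458 = $1,048,178.8
Quailridge Township: $1,048,178.8 × 0.0039 = $4,087.89732
Community College District: $1,048,178.8 × 0.00172 = $1,802.867536
Maribel ISD: $1,048,178.8 × 0.0081 = $8,490.24828
City of Rookery: $1,048,178.8 × 0.0054 = $5,660.16552
Total = $4,087.89732 + $1,802.867536 + $8,490.24828 + $5,660.16552 = $20,041.178656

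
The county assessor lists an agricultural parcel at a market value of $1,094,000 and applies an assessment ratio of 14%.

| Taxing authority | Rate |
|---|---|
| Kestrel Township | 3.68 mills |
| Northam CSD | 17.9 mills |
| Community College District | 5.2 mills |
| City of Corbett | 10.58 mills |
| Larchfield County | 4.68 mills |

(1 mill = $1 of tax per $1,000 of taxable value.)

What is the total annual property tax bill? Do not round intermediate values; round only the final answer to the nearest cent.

Assessed value = $1,094,000 × 0.14 = $153,160
Kestrel Township: $153,160 × 0.00368 = $563.6288
Northam CSD: $153,160 × 0.0179 = $2,741.564
Community College District: $153,160 × 0.0052 = $796.432
City of Corbett: $153,160 × 0.01058 = $1,620.4328
Larchfield County: $153,160 × 0.00468 = $716.7888
Total = $563.6288 + $2,741.564 + $796.432 + $1,620.4328 + $716.7888 = $6,438.8464

$6,438.85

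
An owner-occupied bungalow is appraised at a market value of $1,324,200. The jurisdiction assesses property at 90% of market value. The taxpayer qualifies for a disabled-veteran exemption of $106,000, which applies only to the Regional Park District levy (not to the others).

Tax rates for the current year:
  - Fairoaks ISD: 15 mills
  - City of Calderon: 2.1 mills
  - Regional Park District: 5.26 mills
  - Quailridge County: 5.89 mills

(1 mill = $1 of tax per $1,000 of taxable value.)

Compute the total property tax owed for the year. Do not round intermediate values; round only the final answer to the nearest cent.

$33,110.23

Assessed value = $1,324,200 × 0.9 = $1,191,780
Fairoaks ISD: $1,191,780 × 0.015 = $17,876.7
City of Calderon: $1,191,780 × 0.0021 = $2,502.738
Regional Park District: ($1,191,780 − $106,000) × 0.00526 = $1,085,780 × 0.00526 = $5,711.2028
Quailridge County: $1,191,780 × 0.00589 = $7,019.5842
Total = $33,110.225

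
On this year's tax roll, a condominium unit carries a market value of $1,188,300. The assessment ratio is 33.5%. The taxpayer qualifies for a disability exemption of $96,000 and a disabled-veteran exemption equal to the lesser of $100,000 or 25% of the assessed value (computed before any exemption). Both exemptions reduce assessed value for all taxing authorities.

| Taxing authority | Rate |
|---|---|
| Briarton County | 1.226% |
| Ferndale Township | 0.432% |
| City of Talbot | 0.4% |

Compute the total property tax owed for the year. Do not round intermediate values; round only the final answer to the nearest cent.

$4,168.69

Assessed value = $1,188,300 × 0.335 = $398,080.5
Disabled-veteran exemption = min($100,000, 25% × $398,080.5) = min($100,000, $99,520.125) = $99,520.125 (percentage binds)
Taxable value = $398,080.5 − $96,000 − $99,520.125 = $202,560.375
Briarton County: $202,560.375 × 0.01226 = $2,483.3901975
Ferndale Township: $202,560.375 × 0.00432 = $875.06082
City of Talbot: $202,560.375 × 0.004 = $810.2415
Total = $4,168.6925175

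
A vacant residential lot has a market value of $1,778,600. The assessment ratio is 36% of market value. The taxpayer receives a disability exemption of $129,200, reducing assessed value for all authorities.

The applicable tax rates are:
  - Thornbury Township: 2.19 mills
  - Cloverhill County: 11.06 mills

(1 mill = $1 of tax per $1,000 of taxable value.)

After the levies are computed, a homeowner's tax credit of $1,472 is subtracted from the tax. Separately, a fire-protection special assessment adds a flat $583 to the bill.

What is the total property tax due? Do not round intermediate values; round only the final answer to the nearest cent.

$5,883.02

Assessed value = $1,778,600 × 0.36 = $640,296
Taxable value = $640,296 − $129,200 = $511,096
Thornbury Township: $511,096 × 0.00219 = $1,119.30024
Cloverhill County: $511,096 × 0.01106 = $5,652.72176
Levies subtotal = $6,772.022
After credit = $6,772.022 − $1,472 = $5,300.022
Total = $5,300.022 + $583 = $5,883.022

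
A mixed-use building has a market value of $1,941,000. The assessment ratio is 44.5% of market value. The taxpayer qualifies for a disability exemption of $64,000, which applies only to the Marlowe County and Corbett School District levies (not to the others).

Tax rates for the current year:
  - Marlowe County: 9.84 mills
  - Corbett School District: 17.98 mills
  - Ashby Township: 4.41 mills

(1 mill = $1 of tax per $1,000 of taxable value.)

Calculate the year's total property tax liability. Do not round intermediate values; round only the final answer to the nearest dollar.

Assessed value = $1,941,000 × 0.445 = $863,745
Marlowe County: ($863,745 − $64,000) × 0.00984 = $799,745 × 0.00984 = $7,869.4908
Corbett School District: ($863,745 − $64,000) × 0.01798 = $799,745 × 0.01798 = $14,379.4151
Ashby Township: $863,745 × 0.00441 = $3,809.11545
Total = $26,058.02135

$26,058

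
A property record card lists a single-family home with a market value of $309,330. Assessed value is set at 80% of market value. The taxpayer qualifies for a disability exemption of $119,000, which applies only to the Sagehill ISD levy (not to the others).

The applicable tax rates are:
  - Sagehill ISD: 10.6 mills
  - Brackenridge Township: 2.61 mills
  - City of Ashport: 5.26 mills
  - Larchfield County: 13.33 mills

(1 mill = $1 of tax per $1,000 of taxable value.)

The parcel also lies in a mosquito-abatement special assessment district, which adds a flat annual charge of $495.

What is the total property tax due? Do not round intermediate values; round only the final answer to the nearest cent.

Assessed value = $309,330 × 0.8 = $247,464
Sagehill ISD: ($247,464 − $119,000) × 0.0106 = $128,464 × 0.0106 = $1,361.7184
Brackenridge Township: $247,464 × 0.00261 = $645.88104
City of Ashport: $247,464 × 0.00526 = $1,301.66064
Larchfield County: $247,464 × 0.01333 = $3,298.69512
Levies subtotal = $6,607.9552
Total = $6,607.9552 + $495 = $7,102.9552

$7,102.96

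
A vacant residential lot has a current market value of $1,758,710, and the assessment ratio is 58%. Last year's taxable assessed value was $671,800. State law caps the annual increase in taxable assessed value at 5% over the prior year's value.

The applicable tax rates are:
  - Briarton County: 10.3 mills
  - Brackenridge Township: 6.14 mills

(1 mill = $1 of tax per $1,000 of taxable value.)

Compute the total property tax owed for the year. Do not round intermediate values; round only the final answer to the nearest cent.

$11,596.61

Uncapped assessed value = $1,758,710 × 0.58 = $1,020,051.8
Cap limit = $671,800 × 1.05 = $705,390
Taxable assessed value = min($1,020,051.8, $705,390) = $705,390 (cap binds)
Briarton County: $705,390 × 0.0103 = $7,265.517
Brackenridge Township: $705,390 × 0.00614 = $4,331.0946
Total = $11,596.6116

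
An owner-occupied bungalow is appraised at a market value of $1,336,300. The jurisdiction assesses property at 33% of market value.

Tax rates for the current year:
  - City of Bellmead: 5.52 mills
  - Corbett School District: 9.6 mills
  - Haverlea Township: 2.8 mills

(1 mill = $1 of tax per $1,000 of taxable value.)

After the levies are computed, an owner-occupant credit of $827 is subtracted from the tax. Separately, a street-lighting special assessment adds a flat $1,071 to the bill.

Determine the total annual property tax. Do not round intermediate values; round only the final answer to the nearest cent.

$8,146.34

Assessed value = $1,336,300 × 0.33 = $440,979
City of Bellmead: $440,979 × 0.00552 = $2,434.20408
Corbett School District: $440,979 × 0.0096 = $4,233.3984
Haverlea Township: $440,979 × 0.0028 = $1,234.7412
Levies subtotal = $7,902.34368
After credit = $7,902.34368 − $827 = $7,075.34368
Total = $7,075.34368 + $1,071 = $8,146.34368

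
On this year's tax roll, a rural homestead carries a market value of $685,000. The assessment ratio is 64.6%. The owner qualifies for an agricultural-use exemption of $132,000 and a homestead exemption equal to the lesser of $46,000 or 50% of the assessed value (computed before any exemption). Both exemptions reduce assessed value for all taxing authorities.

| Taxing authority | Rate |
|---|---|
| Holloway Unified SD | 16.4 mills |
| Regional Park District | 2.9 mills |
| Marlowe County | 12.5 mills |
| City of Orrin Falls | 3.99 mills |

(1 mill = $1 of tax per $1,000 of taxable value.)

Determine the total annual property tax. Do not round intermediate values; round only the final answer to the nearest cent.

$9,466.81

Assessed value = $685,000 × 0.646 = $442,510
Homestead exemption = min($46,000, 50% × $442,510) = min($46,000, $221,255) = $46,000 (dollar cap binds)
Taxable value = $442,510 − $132,000 − $46,000 = $264,510
Holloway Unified SD: $264,510 × 0.0164 = $4,337.964
Regional Park District: $264,510 × 0.0029 = $767.079
Marlowe County: $264,510 × 0.0125 = $3,306.375
City of Orrin Falls: $264,510 × 0.00399 = $1,055.3949
Total = $9,466.8129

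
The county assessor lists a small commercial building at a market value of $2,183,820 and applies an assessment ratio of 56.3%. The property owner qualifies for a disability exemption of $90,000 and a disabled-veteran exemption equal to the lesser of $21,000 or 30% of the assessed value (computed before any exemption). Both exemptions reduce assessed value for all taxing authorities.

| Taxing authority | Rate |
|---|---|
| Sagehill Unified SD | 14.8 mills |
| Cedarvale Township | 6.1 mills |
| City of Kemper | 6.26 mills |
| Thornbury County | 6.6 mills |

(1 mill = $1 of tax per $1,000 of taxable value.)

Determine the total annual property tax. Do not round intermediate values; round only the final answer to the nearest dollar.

$37,760

Assessed value = $2,183,820 × 0.563 = $1,229,490.66
Disabled-veteran exemption = min($21,000, 30% × $1,229,490.66) = min($21,000, $368,847.198) = $21,000 (dollar cap binds)
Taxable value = $1,229,490.66 − $90,000 − $21,000 = $1,118,490.66
Sagehill Unified SD: $1,118,490.66 × 0.0148 = $16,553.661768
Cedarvale Township: $1,118,490.66 × 0.0061 = $6,822.793026
City of Kemper: $1,118,490.66 × 0.00626 = $7,001.7515316
Thornbury County: $1,118,490.66 × 0.0066 = $7,382.038356
Total = $37,760.2446816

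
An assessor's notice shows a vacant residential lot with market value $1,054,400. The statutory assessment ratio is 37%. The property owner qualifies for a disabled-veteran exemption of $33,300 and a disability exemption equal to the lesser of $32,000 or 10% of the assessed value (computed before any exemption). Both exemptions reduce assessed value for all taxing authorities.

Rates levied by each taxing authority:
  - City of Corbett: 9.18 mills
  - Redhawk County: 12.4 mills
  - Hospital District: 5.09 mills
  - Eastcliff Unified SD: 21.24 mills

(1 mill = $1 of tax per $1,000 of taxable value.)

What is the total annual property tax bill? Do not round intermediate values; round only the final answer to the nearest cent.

$15,562.51

Assessed value = $1,054,400 × 0.37 = $390,128
Disability exemption = min($32,000, 10% × $390,128) = min($32,000, $39,012.8) = $32,000 (dollar cap binds)
Taxable value = $390,128 − $33,300 − $32,000 = $324,828
City of Corbett: $324,828 × 0.00918 = $2,981.92104
Redhawk County: $324,828 × 0.0124 = $4,027.8672
Hospital District: $324,828 × 0.00509 = $1,653.37452
Eastcliff Unified SD: $324,828 × 0.02124 = $6,899.34672
Total = $15,562.50948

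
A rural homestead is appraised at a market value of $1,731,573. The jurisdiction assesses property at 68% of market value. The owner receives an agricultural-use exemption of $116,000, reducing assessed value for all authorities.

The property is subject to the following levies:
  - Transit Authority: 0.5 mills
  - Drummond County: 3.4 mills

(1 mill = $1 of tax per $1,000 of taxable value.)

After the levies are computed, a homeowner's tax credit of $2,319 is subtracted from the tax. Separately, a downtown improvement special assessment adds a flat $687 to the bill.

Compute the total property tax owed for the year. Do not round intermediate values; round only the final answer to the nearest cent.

Assessed value = $1,731,573 × 0.68 = $1,177,469.64
Taxable value = $1,177,469.64 − $116,000 = $1,061,469.64
Transit Authority: $1,061,469.64 × 0.0005 = $530.73482
Drummond County: $1,061,469.64 × 0.0034 = $3,608.996776
Levies subtotal = $4,139.731596
After credit = $4,139.731596 − $2,319 = $1,820.731596
Total = $1,820.731596 + $687 = $2,507.731596

$2,507.73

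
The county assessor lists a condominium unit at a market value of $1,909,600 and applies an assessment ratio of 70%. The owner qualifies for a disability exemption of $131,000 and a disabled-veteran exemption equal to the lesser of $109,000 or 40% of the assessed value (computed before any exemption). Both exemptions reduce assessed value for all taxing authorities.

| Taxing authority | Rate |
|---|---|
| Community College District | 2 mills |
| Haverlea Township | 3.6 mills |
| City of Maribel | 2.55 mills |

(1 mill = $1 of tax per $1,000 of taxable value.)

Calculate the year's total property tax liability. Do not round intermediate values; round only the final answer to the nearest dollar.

$8,938

Assessed value = $1,909,600 × 0.7 = $1,336,720
Disabled-veteran exemption = min($109,000, 40% × $1,336,720) = min($109,000, $534,688) = $109,000 (dollar cap binds)
Taxable value = $1,336,720 − $131,000 − $109,000 = $1,096,720
Community College District: $1,096,720 × 0.002 = $2,193.44
Haverlea Township: $1,096,720 × 0.0036 = $3,948.192
City of Maribel: $1,096,720 × 0.00255 = $2,796.636
Total = $8,938.268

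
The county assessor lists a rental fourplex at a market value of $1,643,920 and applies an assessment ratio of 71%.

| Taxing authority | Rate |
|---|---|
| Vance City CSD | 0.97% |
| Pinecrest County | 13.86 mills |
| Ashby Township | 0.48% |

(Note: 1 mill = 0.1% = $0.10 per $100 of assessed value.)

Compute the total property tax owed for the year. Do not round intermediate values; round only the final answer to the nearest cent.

$33,101.32

Assessed value = $1,643,920 × 0.71 = $1,167,183.2
Vance City CSD: $1,167,183.2 × 0.0097 = $11,321.67704
Pinecrest County: $1,167,183.2 × 0.01386 = $16,177.159152
Ashby Township: $1,167,183.2 × 0.0048 = $5,602.47936
Total = $33,101.315552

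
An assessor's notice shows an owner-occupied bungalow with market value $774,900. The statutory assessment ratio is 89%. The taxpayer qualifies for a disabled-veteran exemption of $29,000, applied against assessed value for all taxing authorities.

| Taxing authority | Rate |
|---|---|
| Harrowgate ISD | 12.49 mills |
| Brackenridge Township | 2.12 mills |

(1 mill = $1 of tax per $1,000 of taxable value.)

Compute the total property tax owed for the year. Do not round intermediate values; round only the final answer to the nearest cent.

Assessed value = $774,900 × 0.89 = $689,661
Taxable value = $689,661 − $29,000 = $660,661
Harrowgate ISD: $660,661 × 0.01249 = $8,251.65589
Brackenridge Township: $660,661 × 0.00212 = $1,400.60132
Total = $8,251.65589 + $1,400.60132 = $9,652.25721

$9,652.26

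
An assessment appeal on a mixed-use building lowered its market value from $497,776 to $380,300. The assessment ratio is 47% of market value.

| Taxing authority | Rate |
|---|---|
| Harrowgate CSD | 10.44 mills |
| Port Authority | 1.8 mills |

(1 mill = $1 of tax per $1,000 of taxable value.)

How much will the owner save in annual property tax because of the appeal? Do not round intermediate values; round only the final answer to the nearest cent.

Old assessed value = $497,776 × 0.47 = $233,954.72
New assessed value = $380,300 × 0.47 = $178,741
Combined rate = 0.01044 + 0.0018 = 0.01224
Old tax = $233,954.72 × 0.01224 = $2,863.6057728
New tax = $178,741 × 0.01224 = $2,187.78984
Reduction = $2,863.6057728 − $2,187.78984 = $675.8159328

$675.82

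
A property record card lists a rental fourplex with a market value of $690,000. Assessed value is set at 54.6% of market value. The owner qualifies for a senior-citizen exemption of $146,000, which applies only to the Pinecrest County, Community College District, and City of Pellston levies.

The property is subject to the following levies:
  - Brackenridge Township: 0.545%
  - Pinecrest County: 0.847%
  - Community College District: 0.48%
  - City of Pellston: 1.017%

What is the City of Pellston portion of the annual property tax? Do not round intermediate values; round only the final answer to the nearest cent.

$2,346.63

Assessed value = $690,000 × 0.546 = $376,740
City of Pellston taxable value = $376,740 − $146,000 = $230,740
City of Pellston levy = $230,740 × 0.01017 = $2,346.6258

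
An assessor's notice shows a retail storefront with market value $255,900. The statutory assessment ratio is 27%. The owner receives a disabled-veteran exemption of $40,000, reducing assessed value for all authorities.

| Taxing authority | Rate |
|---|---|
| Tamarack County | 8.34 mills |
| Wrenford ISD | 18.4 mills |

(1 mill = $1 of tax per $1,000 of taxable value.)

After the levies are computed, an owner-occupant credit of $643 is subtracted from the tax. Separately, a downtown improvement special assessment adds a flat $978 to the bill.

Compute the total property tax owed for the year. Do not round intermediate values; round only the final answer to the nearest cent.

Assessed value = $255,900 × 0.27 = $69,093
Taxable value = $69,093 − $40,000 = $29,093
Tamarack County: $29,093 × 0.00834 = $242.63562
Wrenford ISD: $29,093 × 0.0184 = $535.3112
Levies subtotal = $777.94682
After credit = $777.94682 − $643 = $134.94682
Total = $134.94682 + $978 = $1,112.94682

$1,112.95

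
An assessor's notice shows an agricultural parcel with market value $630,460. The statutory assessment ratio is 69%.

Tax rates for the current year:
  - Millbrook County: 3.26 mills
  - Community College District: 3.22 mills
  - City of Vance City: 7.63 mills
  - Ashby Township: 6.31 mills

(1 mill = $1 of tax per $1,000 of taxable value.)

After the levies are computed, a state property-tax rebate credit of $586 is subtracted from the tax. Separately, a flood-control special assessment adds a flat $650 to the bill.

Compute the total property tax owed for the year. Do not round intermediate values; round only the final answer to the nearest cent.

Assessed value = $630,460 × 0.69 = $435,017.4
Millbrook County: $435,017.4 × 0.00326 = $1,418.156724
Community College District: $435,017.4 × 0.00322 = $1,400.756028
City of Vance City: $435,017.4 × 0.00763 = $3,319.182762
Ashby Township: $435,017.4 × 0.00631 = $2,744.959794
Levies subtotal = $8,883.055308
After credit = $8,883.055308 − $586 = $8,297.055308
Total = $8,297.055308 + $650 = $8,947.055308

$8,947.06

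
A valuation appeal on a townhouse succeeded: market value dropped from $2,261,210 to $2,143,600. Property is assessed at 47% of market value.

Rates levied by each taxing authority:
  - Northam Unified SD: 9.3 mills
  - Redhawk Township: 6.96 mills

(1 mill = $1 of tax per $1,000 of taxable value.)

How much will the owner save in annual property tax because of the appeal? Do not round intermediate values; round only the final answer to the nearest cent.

$898.80

Old assessed value = $2,261,210 × 0.47 = $1,062,768.7
New assessed value = $2,143,600 × 0.47 = $1,007,492
Combined rate = 0.0093 + 0.00696 = 0.01626
Old tax = $1,062,768.7 × 0.01626 = $17,280.619062
New tax = $1,007,492 × 0.01626 = $16,381.81992
Reduction = $17,280.619062 − $16,381.81992 = $898.799142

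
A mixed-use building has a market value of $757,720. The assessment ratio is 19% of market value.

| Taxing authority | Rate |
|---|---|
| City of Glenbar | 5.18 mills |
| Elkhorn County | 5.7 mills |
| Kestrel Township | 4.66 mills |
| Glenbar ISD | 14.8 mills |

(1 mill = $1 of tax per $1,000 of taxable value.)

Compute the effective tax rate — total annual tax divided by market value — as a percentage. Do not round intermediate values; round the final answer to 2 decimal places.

Assessed value = $757,720 × 0.19 = $143,966.8
City of Glenbar: $143,966.8 × 0.00518 = $745.748024
Elkhorn County: $143,966.8 × 0.0057 = $820.61076
Kestrel Township: $143,966.8 × 0.00466 = $670.885288
Glenbar ISD: $143,966.8 × 0.0148 = $2,130.70864
Total tax = $4,367.952712
Effective rate = $4,367.952712 ÷ $757,720 = 0.58% of market value

0.58%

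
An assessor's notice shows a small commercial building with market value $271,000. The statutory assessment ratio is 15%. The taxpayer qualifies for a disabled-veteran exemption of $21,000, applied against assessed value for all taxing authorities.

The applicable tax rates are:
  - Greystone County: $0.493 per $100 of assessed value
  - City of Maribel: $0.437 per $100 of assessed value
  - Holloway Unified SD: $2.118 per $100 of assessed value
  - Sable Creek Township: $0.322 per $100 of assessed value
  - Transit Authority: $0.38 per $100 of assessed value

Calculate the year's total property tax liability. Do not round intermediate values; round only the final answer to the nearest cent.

$736.88

Assessed value = $271,000 × 0.15 = $40,650
Taxable value = $40,650 − $21,000 = $19,650
Greystone County: $19,650 × 0.00493 = $96.8745
City of Maribel: $19,650 × 0.00437 = $85.8705
Holloway Unified SD: $19,650 × 0.02118 = $416.187
Sable Creek Township: $19,650 × 0.00322 = $63.273
Transit Authority: $19,650 × 0.0038 = $74.67
Total = $96.8745 + $85.8705 + $416.187 + $63.273 + $74.67 = $736.875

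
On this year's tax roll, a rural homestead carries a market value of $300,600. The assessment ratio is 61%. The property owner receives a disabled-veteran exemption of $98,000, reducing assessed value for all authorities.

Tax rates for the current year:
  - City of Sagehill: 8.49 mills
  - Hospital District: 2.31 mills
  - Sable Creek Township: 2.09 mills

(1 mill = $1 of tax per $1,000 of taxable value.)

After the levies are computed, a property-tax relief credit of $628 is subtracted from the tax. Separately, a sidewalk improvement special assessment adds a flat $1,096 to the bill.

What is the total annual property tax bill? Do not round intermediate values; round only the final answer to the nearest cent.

$1,568.37

Assessed value = $300,600 × 0.61 = $183,366
Taxable value = $183,366 − $98,000 = $85,366
City of Sagehill: $85,366 × 0.00849 = $724.75734
Hospital District: $85,366 × 0.00231 = $197.19546
Sable Creek Township: $85,366 × 0.00209 = $178.41494
Levies subtotal = $1,100.36774
After credit = $1,100.36774 − $628 = $472.36774
Total = $472.36774 + $1,096 = $1,568.36774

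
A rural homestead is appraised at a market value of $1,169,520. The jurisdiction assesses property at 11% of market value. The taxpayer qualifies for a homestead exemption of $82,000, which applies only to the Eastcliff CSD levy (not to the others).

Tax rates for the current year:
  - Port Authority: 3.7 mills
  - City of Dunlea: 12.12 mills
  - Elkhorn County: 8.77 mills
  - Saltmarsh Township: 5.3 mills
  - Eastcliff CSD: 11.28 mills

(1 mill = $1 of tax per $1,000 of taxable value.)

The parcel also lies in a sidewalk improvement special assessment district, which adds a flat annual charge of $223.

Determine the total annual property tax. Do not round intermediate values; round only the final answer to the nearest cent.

$4,594.45

Assessed value = $1,169,520 × 0.11 = $128,647.2
Port Authority: $128,647.2 × 0.0037 = $475.99464
City of Dunlea: $128,647.2 × 0.01212 = $1,559.204064
Elkhorn County: $128,647.2 × 0.00877 = $1,128.235944
Saltmarsh Township: $128,647.2 × 0.0053 = $681.83016
Eastcliff CSD: ($128,647.2 − $82,000) × 0.01128 = $46,647.2 × 0.01128 = $526.180416
Levies subtotal = $4,371.445224
Total = $4,371.445224 + $223 = $4,594.445224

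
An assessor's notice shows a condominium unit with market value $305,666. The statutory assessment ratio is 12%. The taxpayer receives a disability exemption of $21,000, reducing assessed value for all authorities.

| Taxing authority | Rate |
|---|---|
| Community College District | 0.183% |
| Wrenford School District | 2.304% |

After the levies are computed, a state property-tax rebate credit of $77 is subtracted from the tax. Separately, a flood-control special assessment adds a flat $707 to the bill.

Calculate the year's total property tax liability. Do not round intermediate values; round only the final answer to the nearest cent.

$1,019.96

Assessed value = $305,666 × 0.12 = $36,679.92
Taxable value = $36,679.92 − $21,000 = $15,679.92
Community College District: $15,679.92 × 0.00183 = $28.6942536
Wrenford School District: $15,679.92 × 0.02304 = $361.2653568
Levies subtotal = $389.9596104
After credit = $389.9596104 − $77 = $312.9596104
Total = $312.9596104 + $707 = $1,019.9596104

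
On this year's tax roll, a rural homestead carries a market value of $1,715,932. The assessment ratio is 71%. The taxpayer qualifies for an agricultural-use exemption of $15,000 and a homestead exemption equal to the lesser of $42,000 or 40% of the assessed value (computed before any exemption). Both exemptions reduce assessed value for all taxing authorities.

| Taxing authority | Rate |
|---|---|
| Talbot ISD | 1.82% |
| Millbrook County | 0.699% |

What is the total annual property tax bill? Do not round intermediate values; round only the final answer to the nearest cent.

Assessed value = $1,715,932 × 0.71 = $1,218,311.72
Homestead exemption = min($42,000, 40% × $1,218,311.72) = min($42,000, $487,324.688) = $42,000 (dollar cap binds)
Taxable value = $1,218,311.72 − $15,000 − $42,000 = $1,161,311.72
Talbot ISD: $1,161,311.72 × 0.0182 = $21,135.873304
Millbrook County: $1,161,311.72 × 0.00699 = $8,117.5689228
Total = $29,253.4422268

$29,253.44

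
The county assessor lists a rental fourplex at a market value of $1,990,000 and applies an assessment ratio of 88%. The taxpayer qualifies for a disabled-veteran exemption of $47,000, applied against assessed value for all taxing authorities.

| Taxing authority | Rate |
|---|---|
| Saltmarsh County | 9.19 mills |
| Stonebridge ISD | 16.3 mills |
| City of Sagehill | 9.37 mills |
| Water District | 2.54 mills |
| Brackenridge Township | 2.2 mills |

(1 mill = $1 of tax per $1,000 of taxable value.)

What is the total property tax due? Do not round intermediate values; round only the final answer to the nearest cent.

Assessed value = $1,990,000 × 0.88 = $1,751,200
Taxable value = $1,751,200 − $47,000 = $1,704,200
Saltmarsh County: $1,704,200 × 0.00919 = $15,661.598
Stonebridge ISD: $1,704,200 × 0.0163 = $27,778.46
City of Sagehill: $1,704,200 × 0.00937 = $15,968.354
Water District: $1,704,200 × 0.00254 = $4,328.668
Brackenridge Township: $1,704,200 × 0.0022 = $3,749.24
Total = $15,661.598 + $27,778.46 + $15,968.354 + $4,328.668 + $3,749.24 = $67,486.32

$67,486.32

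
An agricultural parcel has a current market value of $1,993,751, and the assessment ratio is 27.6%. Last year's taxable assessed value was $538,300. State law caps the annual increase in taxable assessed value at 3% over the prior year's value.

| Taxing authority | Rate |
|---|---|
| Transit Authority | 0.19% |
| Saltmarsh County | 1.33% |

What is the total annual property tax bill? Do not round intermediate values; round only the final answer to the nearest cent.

$8,364.18

Uncapped assessed value = $1,993,751 × 0.276 = $550,275.276
Cap limit = $538,300 × 1.03 = $554,449
Taxable assessed value = min($550,275.276, $554,449) = $550,275.276 (cap does not bind)
Transit Authority: $550,275.276 × 0.0019 = $1,045.5230244
Saltmarsh County: $550,275.276 × 0.0133 = $7,318.6611708
Total = $8,364.1841952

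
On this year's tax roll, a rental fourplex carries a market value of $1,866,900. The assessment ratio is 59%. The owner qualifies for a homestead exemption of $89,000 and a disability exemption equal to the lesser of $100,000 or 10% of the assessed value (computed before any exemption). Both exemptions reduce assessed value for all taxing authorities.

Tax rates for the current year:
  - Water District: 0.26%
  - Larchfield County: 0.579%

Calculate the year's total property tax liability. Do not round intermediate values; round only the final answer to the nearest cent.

$7,655.63

Assessed value = $1,866,900 × 0.59 = $1,101,471
Disability exemption = min($100,000, 10% × $1,101,471) = min($100,000, $110,147.1) = $100,000 (dollar cap binds)
Taxable value = $1,101,471 − $89,000 − $100,000 = $912,471
Water District: $912,471 × 0.0026 = $2,372.4246
Larchfield County: $912,471 × 0.00579 = $5,283.20709
Total = $7,655.63169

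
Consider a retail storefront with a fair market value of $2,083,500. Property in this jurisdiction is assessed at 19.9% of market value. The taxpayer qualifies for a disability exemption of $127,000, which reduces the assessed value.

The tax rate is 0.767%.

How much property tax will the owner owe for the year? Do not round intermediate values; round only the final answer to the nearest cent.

Assessed value = $2,083,500 × 0.199 = $414,616.5
Taxable value = $414,616.5 − $127,000 = $287,616.5
Tax = $287,616.5 × 0.00767 = $2,206.018555

$2,206.02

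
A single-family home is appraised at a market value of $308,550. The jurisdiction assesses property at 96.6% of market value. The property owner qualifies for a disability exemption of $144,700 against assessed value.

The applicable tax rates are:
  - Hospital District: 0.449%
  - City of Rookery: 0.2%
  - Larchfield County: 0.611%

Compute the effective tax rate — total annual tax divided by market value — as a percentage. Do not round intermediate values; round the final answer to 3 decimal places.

0.626%

Assessed value = $308,550 × 0.966 = $298,059.3
Taxable value = $298,059.3 − $144,700 = $153,359.3
Hospital District: $153,359.3 × 0.00449 = $688.583257
City of Rookery: $153,359.3 × 0.002 = $306.7186
Larchfield County: $153,359.3 × 0.00611 = $937.025323
Total tax = $1,932.32718
Effective rate = $1,932.32718 ÷ $308,550 = 0.626% of market value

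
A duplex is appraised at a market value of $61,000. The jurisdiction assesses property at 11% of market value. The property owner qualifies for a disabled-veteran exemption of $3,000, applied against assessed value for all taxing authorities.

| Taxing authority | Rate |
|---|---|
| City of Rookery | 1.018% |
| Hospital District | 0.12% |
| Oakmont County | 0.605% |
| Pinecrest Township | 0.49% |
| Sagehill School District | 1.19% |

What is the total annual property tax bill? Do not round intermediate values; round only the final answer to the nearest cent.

Assessed value = $61,000 × 0.11 = $6,710
Taxable value = $6,710 − $3,000 = $3,710
City of Rookery: $3,710 × 0.01018 = $37.7678
Hospital District: $3,710 × 0.0012 = $4.452
Oakmont County: $3,710 × 0.00605 = $22.4455
Pinecrest Township: $3,710 × 0.0049 = $18.179
Sagehill School District: $3,710 × 0.0119 = $44.149
Total = $37.7678 + $4.452 + $22.4455 + $18.179 + $44.149 = $126.9933

$126.99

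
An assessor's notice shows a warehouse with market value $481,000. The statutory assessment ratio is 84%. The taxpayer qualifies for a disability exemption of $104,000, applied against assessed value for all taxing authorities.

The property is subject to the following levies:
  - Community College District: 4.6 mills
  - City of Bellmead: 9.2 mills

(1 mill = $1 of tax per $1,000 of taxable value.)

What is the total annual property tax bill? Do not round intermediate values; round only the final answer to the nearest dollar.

$4,141

Assessed value = $481,000 × 0.84 = $404,040
Taxable value = $404,040 − $104,000 = $300,040
Community College District: $300,040 × 0.0046 = $1,380.184
City of Bellmead: $300,040 × 0.0092 = $2,760.368
Total = $1,380.184 + $2,760.368 = $4,140.552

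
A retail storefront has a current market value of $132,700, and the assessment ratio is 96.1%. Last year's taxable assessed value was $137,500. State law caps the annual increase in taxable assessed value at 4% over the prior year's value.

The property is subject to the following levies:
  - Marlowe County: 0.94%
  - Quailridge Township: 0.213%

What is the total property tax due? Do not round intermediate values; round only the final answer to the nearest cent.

Uncapped assessed value = $132,700 × 0.961 = $127,524.7
Cap limit = $137,500 × 1.04 = $143,000
Taxable assessed value = min($127,524.7, $143,000) = $127,524.7 (cap does not bind)
Marlowe County: $127,524.7 × 0.0094 = $1,198.73218
Quailridge Township: $127,524.7 × 0.00213 = $271.627611
Total = $1,470.359791

$1,470.36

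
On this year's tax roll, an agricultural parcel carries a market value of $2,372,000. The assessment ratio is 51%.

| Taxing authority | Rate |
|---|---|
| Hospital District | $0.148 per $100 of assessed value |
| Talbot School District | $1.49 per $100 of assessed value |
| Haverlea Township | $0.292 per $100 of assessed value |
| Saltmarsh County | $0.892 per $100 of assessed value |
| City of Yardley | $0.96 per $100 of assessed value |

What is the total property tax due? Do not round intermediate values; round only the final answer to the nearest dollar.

$45,752

Assessed value = $2,372,000 × 0.51 = $1,209,720
Hospital District: $1,209,720 × 0.00148 = $1,790.3856
Talbot School District: $1,209,720 × 0.0149 = $18,024.828
Haverlea Township: $1,209,720 × 0.00292 = $3,532.3824
Saltmarsh County: $1,209,720 × 0.00892 = $10,790.7024
City of Yardley: $1,209,720 × 0.0096 = $11,613.312
Total = $1,790.3856 + $18,024.828 + $3,532.3824 + $10,790.7024 + $11,613.312 = $45,751.6104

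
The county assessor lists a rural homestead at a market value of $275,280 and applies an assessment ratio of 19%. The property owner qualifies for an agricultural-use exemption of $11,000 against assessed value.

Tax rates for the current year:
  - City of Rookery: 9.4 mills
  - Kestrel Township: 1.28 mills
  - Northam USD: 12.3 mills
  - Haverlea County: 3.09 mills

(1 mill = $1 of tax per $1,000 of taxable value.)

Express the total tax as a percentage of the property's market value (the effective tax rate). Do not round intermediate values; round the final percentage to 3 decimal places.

Assessed value = $275,280 × 0.19 = $52,303.2
Taxable value = $52,303.2 − $11,000 = $41,303.2
City of Rookery: $41,303.2 × 0.0094 = $388.25008
Kestrel Township: $41,303.2 × 0.00128 = $52.868096
Northam USD: $41,303.2 × 0.0123 = $508.02936
Haverlea County: $41,303.2 × 0.00309 = $127.626888
Total tax = $1,076.774424
Effective rate = $1,076.774424 ÷ $275,280 = 0.391% of market value

0.391%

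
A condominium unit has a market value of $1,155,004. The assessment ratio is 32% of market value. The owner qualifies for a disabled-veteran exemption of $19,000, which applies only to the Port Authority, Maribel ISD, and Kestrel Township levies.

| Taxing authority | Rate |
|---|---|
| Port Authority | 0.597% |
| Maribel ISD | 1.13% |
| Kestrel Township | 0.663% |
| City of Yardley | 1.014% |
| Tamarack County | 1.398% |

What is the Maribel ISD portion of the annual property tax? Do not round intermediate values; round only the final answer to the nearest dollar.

$3,962

Assessed value = $1,155,004 × 0.32 = $369,601.28
Maribel ISD taxable value = $369,601.28 − $19,000 = $350,601.28
Maribel ISD levy = $350,601.28 × 0.0113 = $3,961.794464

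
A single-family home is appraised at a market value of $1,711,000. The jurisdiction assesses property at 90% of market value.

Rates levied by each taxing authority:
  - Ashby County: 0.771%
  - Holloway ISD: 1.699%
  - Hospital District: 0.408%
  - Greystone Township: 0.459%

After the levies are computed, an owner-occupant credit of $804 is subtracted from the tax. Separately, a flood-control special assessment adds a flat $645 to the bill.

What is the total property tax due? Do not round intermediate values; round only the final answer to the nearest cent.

Assessed value = $1,711,000 × 0.9 = $1,539,900
Ashby County: $1,539,900 × 0.00771 = $11,872.629
Holloway ISD: $1,539,900 × 0.01699 = $26,162.901
Hospital District: $1,539,900 × 0.00408 = $6,282.792
Greystone Township: $1,539,900 × 0.00459 = $7,068.141
Levies subtotal = $51,386.463
After credit = $51,386.463 − $804 = $50,582.463
Total = $50,582.463 + $645 = $51,227.463

$51,227.46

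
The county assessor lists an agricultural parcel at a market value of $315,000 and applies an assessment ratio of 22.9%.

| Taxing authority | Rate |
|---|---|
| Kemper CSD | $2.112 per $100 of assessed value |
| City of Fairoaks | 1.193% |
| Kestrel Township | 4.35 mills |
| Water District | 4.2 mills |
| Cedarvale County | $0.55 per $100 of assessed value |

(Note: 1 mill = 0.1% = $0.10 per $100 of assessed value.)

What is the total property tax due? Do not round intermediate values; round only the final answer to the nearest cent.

Assessed value = $315,000 × 0.229 = $72,135
Kemper CSD: $72,135 × 0.02112 = $1,523.4912
City of Fairoaks: $72,135 × 0.01193 = $860.57055
Kestrel Township: $72,135 × 0.00435 = $313.78725
Water District: $72,135 × 0.0042 = $302.967
Cedarvale County: $72,135 × 0.0055 = $396.7425
Total = $3,397.5585

$3,397.56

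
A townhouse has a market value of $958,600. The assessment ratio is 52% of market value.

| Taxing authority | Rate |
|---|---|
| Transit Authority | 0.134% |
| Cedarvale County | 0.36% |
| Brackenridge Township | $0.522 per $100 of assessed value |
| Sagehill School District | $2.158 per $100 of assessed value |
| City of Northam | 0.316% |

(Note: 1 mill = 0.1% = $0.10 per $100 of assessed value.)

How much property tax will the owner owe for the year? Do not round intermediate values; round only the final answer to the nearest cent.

Assessed value = $958,600 × 0.52 = $498,472
Transit Authority: $498,472 × 0.00134 = $667.95248
Cedarvale County: $498,472 × 0.0036 = $1,794.4992
Brackenridge Township: $498,472 × 0.00522 = $2,602.02384
Sagehill School District: $498,472 × 0.02158 = $10,757.02576
City of Northam: $498,472 × 0.00316 = $1,575.17152
Total = $17,396.6728

$17,396.67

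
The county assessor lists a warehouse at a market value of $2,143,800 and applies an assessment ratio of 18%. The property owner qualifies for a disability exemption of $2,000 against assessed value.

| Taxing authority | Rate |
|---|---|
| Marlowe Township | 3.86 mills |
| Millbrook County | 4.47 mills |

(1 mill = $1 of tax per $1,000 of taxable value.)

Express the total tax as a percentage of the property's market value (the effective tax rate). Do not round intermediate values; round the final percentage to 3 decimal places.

Assessed value = $2,143,800 × 0.18 = $385,884
Taxable value = $385,884 − $2,000 = $383,884
Marlowe Township: $383,884 × 0.00386 = $1,481.79224
Millbrook County: $383,884 × 0.00447 = $1,715.96148
Total tax = $3,197.75372
Effective rate = $3,197.75372 ÷ $2,143,800 = 0.149% of market value

0.149%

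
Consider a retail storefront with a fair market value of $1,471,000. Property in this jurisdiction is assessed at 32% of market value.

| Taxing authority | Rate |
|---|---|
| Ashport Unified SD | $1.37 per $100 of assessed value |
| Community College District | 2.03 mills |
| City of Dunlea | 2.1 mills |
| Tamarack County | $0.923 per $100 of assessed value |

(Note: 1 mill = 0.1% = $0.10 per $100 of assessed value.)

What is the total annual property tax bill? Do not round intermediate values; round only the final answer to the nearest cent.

Assessed value = $1,471,000 × 0.32 = $470,720
Ashport Unified SD: $470,720 × 0.0137 = $6,448.864
Community College District: $470,720 × 0.00203 = $955.5616
City of Dunlea: $470,720 × 0.0021 = $988.512
Tamarack County: $470,720 × 0.00923 = $4,344.7456
Total = $12,737.6832

$12,737.68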